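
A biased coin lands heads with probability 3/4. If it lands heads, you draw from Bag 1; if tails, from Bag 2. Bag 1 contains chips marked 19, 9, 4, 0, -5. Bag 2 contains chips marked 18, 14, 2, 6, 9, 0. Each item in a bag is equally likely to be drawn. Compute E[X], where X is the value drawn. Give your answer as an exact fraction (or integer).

731/120

E[X | Bag 1] = (19 + 9 + 4 + 0 − 5)/5 = 27/5
E[X | Bag 2] = (18 + 14 + 2 + 6 + 9 + 0)/6 = 49/6
E[X] = (3/4)·27/5 + (1/4)·49/6 = 731/120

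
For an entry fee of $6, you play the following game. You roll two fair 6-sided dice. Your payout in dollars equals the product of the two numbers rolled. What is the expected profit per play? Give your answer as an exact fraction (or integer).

Distribution of the product of the two numbers rolled: 1 w.p. 1/36, 2 w.p. 1/18, 3 w.p. 1/18, 4 w.p. 1/12, 5 w.p. 1/18, 6 w.p. 1/9, …
E[payout] = (1/36)·1 + (1/18)·2 + (1/18)·3 + (1/12)·4 + (1/18)·5 + (1/9)·6 + (1/18)·8 + (1/36)·9 + (1/18)·10 + (1/9)·12 + (1/18)·15 + (1/36)·16 + (1/18)·18 + (1/18)·20 + (1/18)·24 + (1/36)·25 + (1/18)·30 + (1/36)·36 = 49/4
Expected profit = 49/4 − 6 = 25/4

25/4 dollars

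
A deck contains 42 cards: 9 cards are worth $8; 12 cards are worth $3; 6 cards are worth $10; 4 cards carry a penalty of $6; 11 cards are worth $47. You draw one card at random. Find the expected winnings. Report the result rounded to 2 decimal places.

E[payout] = (9/42)·8 + (12/42)·3 + (6/42)·10 + (4/42)·(-6) + (11/42)·47 = 661/42
≈ $15.74

$15.74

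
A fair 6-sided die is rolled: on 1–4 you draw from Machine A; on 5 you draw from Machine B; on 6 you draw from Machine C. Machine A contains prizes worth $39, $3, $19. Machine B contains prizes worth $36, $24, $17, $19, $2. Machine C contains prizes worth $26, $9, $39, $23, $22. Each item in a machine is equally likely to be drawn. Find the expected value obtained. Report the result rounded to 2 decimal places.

E[X | Machine A] = (39 + 3 + 19)/3 = 61/3
E[X | Machine B] = (36 + 24 + 17 + 19 + 2)/5 = 98/5
E[X | Machine C] = (26 + 9 + 39 + 23 + 22)/5 = 119/5
E[X] = (2/3)·61/3 + (1/6)·98/5 + (1/6)·119/5 = 1871/90 ≈ 20.79

$20.79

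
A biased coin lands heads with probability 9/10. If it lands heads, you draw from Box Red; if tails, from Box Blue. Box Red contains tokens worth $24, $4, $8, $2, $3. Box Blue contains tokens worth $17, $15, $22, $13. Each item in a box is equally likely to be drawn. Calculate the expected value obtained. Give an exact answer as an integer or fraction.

E[X | Box Red] = (24 + 4 + 8 + 2 + 3)/5 = 41/5
E[X | Box Blue] = (17 + 15 + 22 + 13)/4 = 67/4
E[X] = (9/10)·41/5 + (1/10)·67/4 = 1811/200

1811/200 dollars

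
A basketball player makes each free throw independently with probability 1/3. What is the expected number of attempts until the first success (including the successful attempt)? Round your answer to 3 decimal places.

For a geometric distribution, E[trials] = 1/p = 1/(1/3) = 3.
≈ 3.000

3.000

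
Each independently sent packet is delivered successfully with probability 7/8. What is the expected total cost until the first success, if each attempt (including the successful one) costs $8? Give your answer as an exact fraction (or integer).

E[#attempts] = 1/p = 8/7; E[cost] = 8·8/7 = 64/7.

64/7 dollars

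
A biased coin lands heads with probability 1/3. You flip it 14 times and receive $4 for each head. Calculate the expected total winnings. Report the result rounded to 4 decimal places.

$18.6667

E[#heads] = 14·1/3 = 14/3 (linearity over flips).
E[winnings] = 4·14/3 = 56/3.
≈ 18.6667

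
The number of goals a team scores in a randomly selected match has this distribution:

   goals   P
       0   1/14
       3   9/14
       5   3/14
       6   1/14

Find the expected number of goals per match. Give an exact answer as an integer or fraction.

E[X] = (1/14)·0 + (9/14)·3 + (3/14)·5 + (1/14)·6
     = 24/7

24/7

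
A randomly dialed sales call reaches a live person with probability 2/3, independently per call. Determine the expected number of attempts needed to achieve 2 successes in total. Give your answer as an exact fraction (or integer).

By linearity (sum of 2 independent geometric waits), E[trials] = 2/p = 2/(2/3) = 3.

3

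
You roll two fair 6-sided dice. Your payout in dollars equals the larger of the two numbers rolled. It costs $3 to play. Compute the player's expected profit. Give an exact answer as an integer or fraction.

Distribution of the larger of the two numbers rolled: 1 w.p. 1/36, 2 w.p. 1/12, 3 w.p. 5/36, 4 w.p. 7/36, 5 w.p. 1/4, 6 w.p. 11/36
E[payout] = (1/36)·1 + (1/12)·2 + (5/36)·3 + (7/36)·4 + (1/4)·5 + (11/36)·6 = 161/36
Expected profit = 161/36 − 3 = 53/36

53/36 dollars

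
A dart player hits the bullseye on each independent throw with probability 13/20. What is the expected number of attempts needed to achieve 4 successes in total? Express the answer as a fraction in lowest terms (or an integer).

80/13

By linearity (sum of 4 independent geometric waits), E[trials] = 4/p = 4/(13/20) = 80/13.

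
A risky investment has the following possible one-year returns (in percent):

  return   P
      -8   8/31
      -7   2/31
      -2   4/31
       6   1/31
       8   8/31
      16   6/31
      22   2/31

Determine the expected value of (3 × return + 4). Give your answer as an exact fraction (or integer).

16

E[3x+4] = (8/31)·(-20) + (2/31)·(-17) + (4/31)·(-2) + (1/31)·22 + (8/31)·28 + (6/31)·52 + (2/31)·70
     = 16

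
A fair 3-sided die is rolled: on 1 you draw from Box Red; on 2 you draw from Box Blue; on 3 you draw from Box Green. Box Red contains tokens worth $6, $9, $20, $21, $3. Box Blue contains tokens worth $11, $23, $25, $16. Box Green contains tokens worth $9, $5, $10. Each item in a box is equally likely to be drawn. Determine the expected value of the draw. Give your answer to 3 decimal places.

E[X | Box Red] = (6 + 9 + 20 + 21 + 3)/5 = 59/5
E[X | Box Blue] = (11 + 23 + 25 + 16)/4 = 75/4
E[X | Box Green] = (9 + 5 + 10)/3 = 8
E[X] = (1/3)·59/5 + (1/3)·75/4 + (1/3)·8 = 257/20 ≈ 12.850

$12.850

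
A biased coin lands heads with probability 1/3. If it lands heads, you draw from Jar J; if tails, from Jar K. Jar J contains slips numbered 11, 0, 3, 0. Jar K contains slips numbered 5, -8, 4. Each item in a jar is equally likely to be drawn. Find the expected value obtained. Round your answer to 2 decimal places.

E[X | Jar J] = (11 + 0 + 3 + 0)/4 = 7/2
E[X | Jar K] = (5 − 8 + 4)/3 = 1/3
E[X] = (1/3)·7/2 + (2/3)·1/3 = 25/18 ≈ 1.39

1.39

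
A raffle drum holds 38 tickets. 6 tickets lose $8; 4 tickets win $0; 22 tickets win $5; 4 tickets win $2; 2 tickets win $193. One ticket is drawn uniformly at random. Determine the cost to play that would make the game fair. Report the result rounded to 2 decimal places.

E[payout] = (6/38)·(-8) + (4/38)·0 + (22/38)·5 + (4/38)·2 + (2/38)·193 = 12
Fair fee = E[payout] = 12 ≈ $12.00

$12.00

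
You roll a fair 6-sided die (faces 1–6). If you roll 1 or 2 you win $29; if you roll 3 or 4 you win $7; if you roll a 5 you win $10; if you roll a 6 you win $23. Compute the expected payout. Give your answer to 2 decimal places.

$17.50

E[payout] = (1/3)·7 + (1/6)·10 + (1/6)·23 + (1/3)·29 = 35/2
≈ $17.50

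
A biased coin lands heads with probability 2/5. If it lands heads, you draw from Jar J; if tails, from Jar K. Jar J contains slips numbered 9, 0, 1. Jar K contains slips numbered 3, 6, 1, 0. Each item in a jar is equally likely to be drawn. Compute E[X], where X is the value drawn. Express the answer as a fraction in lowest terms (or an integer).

17/6

E[X | Jar J] = (9 + 0 + 1)/3 = 10/3
E[X | Jar K] = (3 + 6 + 1 + 0)/4 = 5/2
E[X] = (2/5)·10/3 + (3/5)·5/2 = 17/6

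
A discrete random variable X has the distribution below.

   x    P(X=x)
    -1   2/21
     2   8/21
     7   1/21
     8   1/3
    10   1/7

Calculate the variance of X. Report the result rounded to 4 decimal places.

13.6100

E[X] = (2/21)·(-1) + (8/21)·2 + (1/21)·7 + (1/3)·8 + (1/7)·10 = 107/21
E[X²] = (2/21)·1 + (8/21)·4 + (1/21)·49 + (1/3)·64 + (1/7)·100 = 277/7
Var(X) = 277/7 − (107/21)² = 6002/441 ≈ 13.6100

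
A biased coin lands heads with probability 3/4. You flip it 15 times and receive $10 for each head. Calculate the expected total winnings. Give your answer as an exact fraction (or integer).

E[#heads] = 15·3/4 = 45/4 (linearity over flips).
E[winnings] = 10·45/4 = 225/2.

225/2 dollars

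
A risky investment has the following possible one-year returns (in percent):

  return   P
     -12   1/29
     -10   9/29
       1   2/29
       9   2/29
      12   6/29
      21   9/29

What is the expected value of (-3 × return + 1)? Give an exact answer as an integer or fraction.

-508/29

E[-3x+1] = (1/29)·37 + (9/29)·31 + (2/29)·(-2) + (2/29)·(-26) + (6/29)·(-35) + (9/29)·(-62)
     = -508/29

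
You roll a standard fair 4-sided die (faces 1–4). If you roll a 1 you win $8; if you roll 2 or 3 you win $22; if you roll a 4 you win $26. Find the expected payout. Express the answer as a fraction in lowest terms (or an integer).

39/2 dollars

E[payout] = (1/4)·8 + (1/2)·22 + (1/4)·26 = 39/2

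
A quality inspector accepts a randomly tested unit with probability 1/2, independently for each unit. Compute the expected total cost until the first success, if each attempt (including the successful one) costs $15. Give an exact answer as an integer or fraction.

$30

E[#attempts] = 1/p = 2; E[cost] = 15·2 = 30.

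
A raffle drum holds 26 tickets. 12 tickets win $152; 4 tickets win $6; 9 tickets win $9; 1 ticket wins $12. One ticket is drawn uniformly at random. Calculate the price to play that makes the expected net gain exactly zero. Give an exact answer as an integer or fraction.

E[payout] = (12/26)·152 + (4/26)·6 + (9/26)·9 + (1/26)·12 = 1941/26
Fair fee = E[payout] = 1941/26

1941/26 dollars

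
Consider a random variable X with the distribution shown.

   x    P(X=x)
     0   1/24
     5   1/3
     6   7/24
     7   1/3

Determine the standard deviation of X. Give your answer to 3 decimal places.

1.451

E[X] = 23/4, E[X²] = 211/6
Var(X) = E[X²] − (E[X])² = 211/6 − 529/16 = 101/48
SD(X) = √(101/48) ≈ 1.451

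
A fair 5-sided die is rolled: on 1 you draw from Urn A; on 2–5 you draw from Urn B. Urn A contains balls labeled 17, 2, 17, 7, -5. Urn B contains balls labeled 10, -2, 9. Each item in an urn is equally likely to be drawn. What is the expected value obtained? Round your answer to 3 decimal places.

E[X | Urn A] = (17 + 2 + 17 + 7 − 5)/5 = 38/5
E[X | Urn B] = (10 − 2 + 9)/3 = 17/3
E[X] = (1/5)·38/5 + (4/5)·17/3 = 454/75 ≈ 6.053

6.053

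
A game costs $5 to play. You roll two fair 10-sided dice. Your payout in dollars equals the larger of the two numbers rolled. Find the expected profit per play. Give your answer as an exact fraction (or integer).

Distribution of the larger of the two numbers rolled: 1 w.p. 1/100, 2 w.p. 3/100, 3 w.p. 1/20, 4 w.p. 7/100, 5 w.p. 9/100, 6 w.p. 11/100, …
E[payout] = (1/100)·1 + (3/100)·2 + (1/20)·3 + (7/100)·4 + (9/100)·5 + (11/100)·6 + (13/100)·7 + (3/20)·8 + (17/100)·9 + (19/100)·10 = 143/20
Expected profit = 143/20 − 5 = 43/20

43/20 dollars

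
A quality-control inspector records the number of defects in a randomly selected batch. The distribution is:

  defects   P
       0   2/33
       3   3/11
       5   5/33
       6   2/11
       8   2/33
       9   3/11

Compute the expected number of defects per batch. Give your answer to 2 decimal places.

E[X] = (2/33)·0 + (3/11)·3 + (5/33)·5 + (2/11)·6 + (2/33)·8 + (3/11)·9
     = 185/33 ≈ 5.61

5.61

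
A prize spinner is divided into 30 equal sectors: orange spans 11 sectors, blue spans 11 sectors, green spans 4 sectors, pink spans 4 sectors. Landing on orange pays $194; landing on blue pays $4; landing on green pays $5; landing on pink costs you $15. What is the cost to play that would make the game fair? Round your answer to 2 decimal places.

E[payout] = (11/30)·194 + (11/30)·4 + (4/30)·5 + (4/30)·(-15) = 1069/15
Fair fee = E[payout] = 1069/15 ≈ $71.27

$71.27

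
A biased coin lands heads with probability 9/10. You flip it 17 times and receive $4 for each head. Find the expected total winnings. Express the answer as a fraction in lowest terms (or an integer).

306/5 dollars

E[#heads] = 17·9/10 = 153/10 (linearity over flips).
E[winnings] = 4·153/10 = 306/5.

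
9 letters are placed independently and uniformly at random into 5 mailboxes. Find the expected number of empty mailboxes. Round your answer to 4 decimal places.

0.6711

Let Xⱼ=1 if mailbox j is empty. P(Xⱼ=1) = ((5-1)/5)^9 = 262144/1953125.
By linearity, E[#empty] = 5·262144/1953125 = 262144/390625.
≈ 0.6711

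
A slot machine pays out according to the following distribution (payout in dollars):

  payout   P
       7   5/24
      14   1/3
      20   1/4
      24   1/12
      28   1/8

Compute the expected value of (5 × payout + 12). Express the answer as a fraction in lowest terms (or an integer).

761/8

E[5x+12] = (5/24)·47 + (1/3)·82 + (1/4)·112 + (1/12)·132 + (1/8)·152
     = 761/8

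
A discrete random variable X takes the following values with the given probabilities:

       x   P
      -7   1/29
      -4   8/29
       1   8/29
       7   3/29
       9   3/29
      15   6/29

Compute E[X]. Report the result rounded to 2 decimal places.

3.69

E[X] = (1/29)·(-7) + (8/29)·(-4) + (8/29)·1 + (3/29)·7 + (3/29)·9 + (6/29)·15
     = 107/29 ≈ 3.69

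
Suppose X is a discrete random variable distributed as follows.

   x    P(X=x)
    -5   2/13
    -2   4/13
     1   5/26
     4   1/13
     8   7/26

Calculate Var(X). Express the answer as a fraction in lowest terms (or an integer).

14953/676

E[X] = (2/13)·(-5) + (4/13)·(-2) + (5/26)·1 + (1/13)·4 + (7/26)·8 = 33/26
E[X²] = (2/13)·25 + (4/13)·4 + (5/26)·1 + (1/13)·16 + (7/26)·64 = 617/26
Var(X) = 617/26 − (33/26)² = 14953/676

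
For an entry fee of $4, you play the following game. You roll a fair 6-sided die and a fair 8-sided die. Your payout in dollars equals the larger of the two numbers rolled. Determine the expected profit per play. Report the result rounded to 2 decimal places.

Distribution of the larger of the two numbers rolled: 1 w.p. 1/48, 2 w.p. 1/16, 3 w.p. 5/48, 4 w.p. 7/48, 5 w.p. 3/16, 6 w.p. 11/48, …
E[payout] = (1/48)·1 + (1/16)·2 + (5/48)·3 + (7/48)·4 + (3/16)·5 + (11/48)·6 + (1/8)·7 + (1/8)·8 = 251/48
Expected profit = 251/48 − 4 = 59/48 ≈ $1.23

$1.23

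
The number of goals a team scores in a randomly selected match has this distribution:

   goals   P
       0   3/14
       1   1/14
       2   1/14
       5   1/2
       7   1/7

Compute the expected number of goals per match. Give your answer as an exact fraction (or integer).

26/7

E[X] = (3/14)·0 + (1/14)·1 + (1/14)·2 + (1/2)·5 + (1/7)·7
     = 26/7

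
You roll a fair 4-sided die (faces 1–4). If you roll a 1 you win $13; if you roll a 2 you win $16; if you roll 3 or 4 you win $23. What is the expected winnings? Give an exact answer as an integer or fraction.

E[payout] = (1/4)·13 + (1/4)·16 + (1/2)·23 = 75/4

75/4 dollars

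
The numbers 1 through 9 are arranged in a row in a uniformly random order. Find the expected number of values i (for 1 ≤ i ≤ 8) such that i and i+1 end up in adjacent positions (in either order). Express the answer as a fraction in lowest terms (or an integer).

For each i ∈ {1,…,8}, let Xᵢ = 1 if i and i+1 are adjacent. P(Xᵢ=1) = 2·(9−1)!/9! = 2/9.
By linearity, E[ΣXᵢ] = (8)·(2/9) = 16/9.

16/9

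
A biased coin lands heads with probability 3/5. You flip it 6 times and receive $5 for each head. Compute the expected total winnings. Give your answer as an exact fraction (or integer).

E[#heads] = 6·3/5 = 18/5 (linearity over flips).
E[winnings] = 5·18/5 = 18.

$18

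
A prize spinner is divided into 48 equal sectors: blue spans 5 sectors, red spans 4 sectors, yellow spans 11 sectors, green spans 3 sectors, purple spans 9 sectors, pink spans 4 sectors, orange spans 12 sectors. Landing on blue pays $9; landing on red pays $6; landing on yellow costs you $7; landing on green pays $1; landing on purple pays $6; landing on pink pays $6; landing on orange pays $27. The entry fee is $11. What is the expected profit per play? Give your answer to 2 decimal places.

-$2.73

E[payout] = (5/48)·9 + (4/48)·6 + (11/48)·(-7) + (3/48)·1 + (9/48)·6 + (4/48)·6 + (12/48)·27 = 397/48
Expected profit = 397/48 − 11 = -131/48 ≈ -$2.73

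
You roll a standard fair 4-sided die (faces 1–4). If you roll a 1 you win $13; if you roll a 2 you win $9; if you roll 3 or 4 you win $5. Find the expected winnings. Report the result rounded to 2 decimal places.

E[payout] = (1/2)·5 + (1/4)·9 + (1/4)·13 = 8
≈ $8.00

$8.00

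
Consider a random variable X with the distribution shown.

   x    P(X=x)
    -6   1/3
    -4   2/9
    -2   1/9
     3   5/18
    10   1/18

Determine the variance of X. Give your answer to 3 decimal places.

21.090

E[X] = (1/3)·(-6) + (2/9)·(-4) + (1/9)·(-2) + (5/18)·3 + (1/18)·10 = -31/18
E[X²] = (1/3)·36 + (2/9)·16 + (1/9)·4 + (5/18)·9 + (1/18)·100 = 433/18
Var(X) = 433/18 − (-31/18)² = 6833/324 ≈ 21.090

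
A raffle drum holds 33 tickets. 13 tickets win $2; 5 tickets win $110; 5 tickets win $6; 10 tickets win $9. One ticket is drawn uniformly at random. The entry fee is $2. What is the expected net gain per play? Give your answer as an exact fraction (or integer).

E[payout] = (13/33)·2 + (5/33)·110 + (5/33)·6 + (10/33)·9 = 232/11
Expected profit = 232/11 − 2 = 210/11

210/11 dollars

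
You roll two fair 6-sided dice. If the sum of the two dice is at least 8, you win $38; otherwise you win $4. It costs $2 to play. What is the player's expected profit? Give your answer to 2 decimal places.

$16.17

E[payout] = (7/12)·4 + (5/12)·38 = 109/6
Expected profit = 109/6 − 2 = 97/6 ≈ $16.17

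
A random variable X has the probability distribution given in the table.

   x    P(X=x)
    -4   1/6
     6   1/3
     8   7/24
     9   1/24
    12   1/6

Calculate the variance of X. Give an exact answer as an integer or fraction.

13943/576

E[X] = (1/6)·(-4) + (1/3)·6 + (7/24)·8 + (1/24)·9 + (1/6)·12 = 145/24
E[X²] = (1/6)·16 + (1/3)·36 + (7/24)·64 + (1/24)·81 + (1/6)·144 = 1457/24
Var(X) = 1457/24 − (145/24)² = 13943/576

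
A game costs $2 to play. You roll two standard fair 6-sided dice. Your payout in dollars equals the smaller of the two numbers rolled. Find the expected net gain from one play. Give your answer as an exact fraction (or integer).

Distribution of the smaller of the two numbers rolled: 1 w.p. 11/36, 2 w.p. 1/4, 3 w.p. 7/36, 4 w.p. 5/36, 5 w.p. 1/12, 6 w.p. 1/36
E[payout] = (11/36)·1 + (1/4)·2 + (7/36)·3 + (5/36)·4 + (1/12)·5 + (1/36)·6 = 91/36
Expected profit = 91/36 − 2 = 19/36

19/36 dollars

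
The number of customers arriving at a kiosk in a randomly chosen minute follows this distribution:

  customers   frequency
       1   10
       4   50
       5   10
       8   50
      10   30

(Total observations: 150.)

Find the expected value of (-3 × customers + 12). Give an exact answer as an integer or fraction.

-36/5

Total = 150, so P(customers=1) = 10/150, etc.
E[-3x+12] = (1/15)·9 + (1/3)·0 + (1/15)·(-3) + (1/3)·(-12) + (1/5)·(-18)
     = -36/5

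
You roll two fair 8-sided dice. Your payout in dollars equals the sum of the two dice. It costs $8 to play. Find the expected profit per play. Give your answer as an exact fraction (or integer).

$1

Distribution of the sum of the two dice: 2 w.p. 1/64, 3 w.p. 1/32, 4 w.p. 3/64, 5 w.p. 1/16, 6 w.p. 5/64, 7 w.p. 3/32, …
E[payout] = (1/64)·2 + (1/32)·3 + (3/64)·4 + (1/16)·5 + (5/64)·6 + (3/32)·7 + (7/64)·8 + (1/8)·9 + (7/64)·10 + (3/32)·11 + (5/64)·12 + (1/16)·13 + (3/64)·14 + (1/32)·15 + (1/64)·16 = 9
Expected profit = 9 − 8 = 1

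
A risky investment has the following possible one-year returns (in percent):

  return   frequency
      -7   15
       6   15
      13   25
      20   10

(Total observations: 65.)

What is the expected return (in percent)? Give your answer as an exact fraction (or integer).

Total = 65, so P(return=-7) = 15/65, etc.
E[X] = (3/13)·(-7) + (3/13)·6 + (5/13)·13 + (2/13)·20
     = 102/13

102/13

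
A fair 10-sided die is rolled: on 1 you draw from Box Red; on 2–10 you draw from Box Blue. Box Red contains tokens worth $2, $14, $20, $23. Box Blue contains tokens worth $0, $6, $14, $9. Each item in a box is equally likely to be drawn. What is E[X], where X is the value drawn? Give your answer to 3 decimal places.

$8.000

E[X | Box Red] = (2 + 14 + 20 + 23)/4 = 59/4
E[X | Box Blue] = (0 + 6 + 14 + 9)/4 = 29/4
E[X] = (1/10)·59/4 + (9/10)·29/4 = 8 ≈ 8.000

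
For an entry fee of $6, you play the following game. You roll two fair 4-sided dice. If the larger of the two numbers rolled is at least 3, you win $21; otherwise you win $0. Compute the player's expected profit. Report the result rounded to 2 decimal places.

E[payout] = (1/4)·0 + (3/4)·21 = 63/4
Expected profit = 63/4 − 6 = 39/4 ≈ $9.75

$9.75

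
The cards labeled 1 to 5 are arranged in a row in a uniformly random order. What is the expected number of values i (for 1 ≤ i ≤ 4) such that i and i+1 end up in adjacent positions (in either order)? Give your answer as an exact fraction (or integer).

8/5

For each i ∈ {1,…,4}, let Xᵢ = 1 if i and i+1 are adjacent. P(Xᵢ=1) = 2·(5−1)!/5! = 2/5.
By linearity, E[ΣXᵢ] = (4)·(2/5) = 8/5.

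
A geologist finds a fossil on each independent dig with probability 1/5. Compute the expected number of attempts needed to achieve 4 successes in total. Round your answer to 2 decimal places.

By linearity (sum of 4 independent geometric waits), E[trials] = 4/p = 4/(1/5) = 20.
≈ 20.00

20.00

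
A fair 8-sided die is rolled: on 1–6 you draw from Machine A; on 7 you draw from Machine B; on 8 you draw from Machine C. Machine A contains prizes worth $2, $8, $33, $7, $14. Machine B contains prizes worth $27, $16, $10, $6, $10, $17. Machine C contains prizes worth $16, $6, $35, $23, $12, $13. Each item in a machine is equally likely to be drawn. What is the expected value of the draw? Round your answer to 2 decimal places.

E[X | Machine A] = (2 + 8 + 33 + 7 + 14)/5 = 64/5
E[X | Machine B] = (27 + 16 + 10 + 6 + 10 + 17)/6 = 43/3
E[X | Machine C] = (16 + 6 + 35 + 23 + 12 + 13)/6 = 35/2
E[X] = (3/4)·64/5 + (1/8)·43/3 + (1/8)·35/2 = 3259/240 ≈ 13.58

$13.58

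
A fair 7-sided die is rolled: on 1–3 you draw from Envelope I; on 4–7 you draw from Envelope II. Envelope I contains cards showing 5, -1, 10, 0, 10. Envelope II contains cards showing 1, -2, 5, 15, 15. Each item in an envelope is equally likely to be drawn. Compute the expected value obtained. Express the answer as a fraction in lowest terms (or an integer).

E[X | Envelope I] = (5 − 1 + 10 + 0 + 10)/5 = 24/5
E[X | Envelope II] = (1 − 2 + 5 + 15 + 15)/5 = 34/5
E[X] = (3/7)·24/5 + (4/7)·34/5 = 208/35

208/35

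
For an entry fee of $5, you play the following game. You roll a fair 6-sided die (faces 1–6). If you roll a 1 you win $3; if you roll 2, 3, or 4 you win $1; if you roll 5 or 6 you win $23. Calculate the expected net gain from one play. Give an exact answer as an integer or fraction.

E[payout] = (1/2)·1 + (1/6)·3 + (1/3)·23 = 26/3
Expected profit = 26/3 − 5 = 11/3

11/3 dollars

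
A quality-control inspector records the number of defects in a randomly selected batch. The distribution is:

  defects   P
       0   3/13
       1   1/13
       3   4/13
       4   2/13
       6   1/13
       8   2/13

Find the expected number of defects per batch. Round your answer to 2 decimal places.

E[X] = (3/13)·0 + (1/13)·1 + (4/13)·3 + (2/13)·4 + (1/13)·6 + (2/13)·8
     = 43/13 ≈ 3.31

3.31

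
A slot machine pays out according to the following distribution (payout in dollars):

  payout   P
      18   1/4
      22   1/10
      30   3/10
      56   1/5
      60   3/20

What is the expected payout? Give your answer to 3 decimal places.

$35.900

E[X] = (1/4)·18 + (1/10)·22 + (3/10)·30 + (1/5)·56 + (3/20)·60
     = 359/10 ≈ 35.900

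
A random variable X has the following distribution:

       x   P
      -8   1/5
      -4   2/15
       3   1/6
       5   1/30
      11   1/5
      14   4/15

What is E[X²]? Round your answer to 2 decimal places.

E[X²] = (1/5)·64 + (2/15)·16 + (1/6)·9 + (1/30)·25 + (1/5)·121 + (4/15)·196
     = 1406/15 ≈ 93.73

93.73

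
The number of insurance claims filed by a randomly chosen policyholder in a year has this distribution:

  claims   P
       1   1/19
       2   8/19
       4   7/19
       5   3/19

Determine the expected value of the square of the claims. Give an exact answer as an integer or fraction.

E[X²] = (1/19)·1 + (8/19)·4 + (7/19)·16 + (3/19)·25
     = 220/19

220/19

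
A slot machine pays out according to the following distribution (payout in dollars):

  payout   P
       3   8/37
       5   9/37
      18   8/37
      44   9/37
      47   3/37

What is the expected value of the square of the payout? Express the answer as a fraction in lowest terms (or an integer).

E[X²] = (8/37)·9 + (9/37)·25 + (8/37)·324 + (9/37)·1936 + (3/37)·2209
     = 26940/37

26940/37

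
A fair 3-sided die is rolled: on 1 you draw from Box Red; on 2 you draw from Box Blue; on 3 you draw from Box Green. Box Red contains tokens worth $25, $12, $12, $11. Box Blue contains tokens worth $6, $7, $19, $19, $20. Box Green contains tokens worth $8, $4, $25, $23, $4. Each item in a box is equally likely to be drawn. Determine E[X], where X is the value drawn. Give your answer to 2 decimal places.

E[X | Box Red] = (25 + 12 + 12 + 11)/4 = 15
E[X | Box Blue] = (6 + 7 + 19 + 19 + 20)/5 = 71/5
E[X | Box Green] = (8 + 4 + 25 + 23 + 4)/5 = 64/5
E[X] = (1/3)·15 + (1/3)·71/5 + (1/3)·64/5 = 14 ≈ 14.00

$14.00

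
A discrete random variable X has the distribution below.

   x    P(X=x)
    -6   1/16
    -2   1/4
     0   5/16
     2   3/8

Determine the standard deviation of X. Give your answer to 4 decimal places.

E[X] = -1/8, E[X²] = 19/4
Var(X) = E[X²] − (E[X])² = 19/4 − 1/64 = 303/64
SD(X) = √(303/64) ≈ 2.1759

2.1759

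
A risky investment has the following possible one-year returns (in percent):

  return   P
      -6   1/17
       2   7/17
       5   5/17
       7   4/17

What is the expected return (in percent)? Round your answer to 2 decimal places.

3.59

E[X] = (1/17)·(-6) + (7/17)·2 + (5/17)·5 + (4/17)·7
     = 61/17 ≈ 3.59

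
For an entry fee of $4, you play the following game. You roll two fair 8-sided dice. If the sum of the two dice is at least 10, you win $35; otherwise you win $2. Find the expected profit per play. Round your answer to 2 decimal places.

$12.44

E[payout] = (9/16)·2 + (7/16)·35 = 263/16
Expected profit = 263/16 − 4 = 199/16 ≈ $12.44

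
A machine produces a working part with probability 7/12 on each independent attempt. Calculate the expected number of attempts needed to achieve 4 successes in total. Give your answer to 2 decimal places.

6.86

By linearity (sum of 4 independent geometric waits), E[trials] = 4/p = 4/(7/12) = 48/7.
≈ 6.86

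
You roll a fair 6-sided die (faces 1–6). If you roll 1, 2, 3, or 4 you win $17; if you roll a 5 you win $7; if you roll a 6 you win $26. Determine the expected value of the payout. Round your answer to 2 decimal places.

E[payout] = (1/6)·7 + (2/3)·17 + (1/6)·26 = 101/6
≈ $16.83

$16.83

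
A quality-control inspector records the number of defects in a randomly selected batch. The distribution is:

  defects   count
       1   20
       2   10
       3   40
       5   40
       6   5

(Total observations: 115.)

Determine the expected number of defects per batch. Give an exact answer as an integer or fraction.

78/23

Total = 115, so P(defects=1) = 20/115, etc.
E[X] = (4/23)·1 + (2/23)·2 + (8/23)·3 + (8/23)·5 + (1/23)·6
     = 78/23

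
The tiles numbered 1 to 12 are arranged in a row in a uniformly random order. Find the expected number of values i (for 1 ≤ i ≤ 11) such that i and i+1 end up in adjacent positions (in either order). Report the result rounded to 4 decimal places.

For each i ∈ {1,…,11}, let Xᵢ = 1 if i and i+1 are adjacent. P(Xᵢ=1) = 2·(12−1)!/12! = 2/12.
By linearity, E[ΣXᵢ] = (11)·(2/12) = 11/6.
≈ 1.8333

1.8333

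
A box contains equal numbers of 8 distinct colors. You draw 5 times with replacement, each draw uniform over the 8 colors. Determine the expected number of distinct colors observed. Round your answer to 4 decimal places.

3.8967

Let Xⱼ=1 if type j appears at least once. P(Xⱼ=1) = 1 − ((8−1)/8)^5 = 15961/32768.
E[#distinct] = 8·15961/32768 = 15961/4096.
≈ 3.8967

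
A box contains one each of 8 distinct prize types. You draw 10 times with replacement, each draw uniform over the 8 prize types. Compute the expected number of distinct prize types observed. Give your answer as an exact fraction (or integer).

791266575/134217728

Let Xⱼ=1 if type j appears at least once. P(Xⱼ=1) = 1 − ((8−1)/8)^10 = 791266575/1073741824.
E[#distinct] = 8·791266575/1073741824 = 791266575/134217728.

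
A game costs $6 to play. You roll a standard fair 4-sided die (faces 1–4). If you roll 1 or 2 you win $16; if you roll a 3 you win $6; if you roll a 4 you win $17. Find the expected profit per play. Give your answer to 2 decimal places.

$7.75

E[payout] = (1/4)·6 + (1/2)·16 + (1/4)·17 = 55/4
Expected profit = 55/4 − 6 = 31/4 ≈ $7.75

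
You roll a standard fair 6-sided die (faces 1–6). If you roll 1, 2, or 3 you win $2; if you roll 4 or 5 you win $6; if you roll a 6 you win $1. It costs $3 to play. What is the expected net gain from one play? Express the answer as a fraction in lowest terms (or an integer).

1/6 dollars

E[payout] = (1/6)·1 + (1/2)·2 + (1/3)·6 = 19/6
Expected profit = 19/6 − 3 = 1/6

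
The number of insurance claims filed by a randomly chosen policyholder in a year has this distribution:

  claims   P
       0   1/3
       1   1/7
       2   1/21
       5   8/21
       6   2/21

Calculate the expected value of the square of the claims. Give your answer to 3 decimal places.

E[X²] = (1/3)·0 + (1/7)·1 + (1/21)·4 + (8/21)·25 + (2/21)·36
     = 93/7 ≈ 13.286

13.286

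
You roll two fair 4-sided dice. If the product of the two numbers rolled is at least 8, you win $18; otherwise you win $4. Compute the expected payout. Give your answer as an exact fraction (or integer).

37/4 dollars

E[payout] = (5/8)·4 + (3/8)·18 = 37/4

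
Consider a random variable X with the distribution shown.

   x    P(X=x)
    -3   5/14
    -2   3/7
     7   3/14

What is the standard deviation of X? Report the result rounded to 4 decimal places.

E[X] = -3/7, E[X²] = 108/7
Var(X) = E[X²] − (E[X])² = 108/7 − 9/49 = 747/49
SD(X) = √(747/49) ≈ 3.9045

3.9045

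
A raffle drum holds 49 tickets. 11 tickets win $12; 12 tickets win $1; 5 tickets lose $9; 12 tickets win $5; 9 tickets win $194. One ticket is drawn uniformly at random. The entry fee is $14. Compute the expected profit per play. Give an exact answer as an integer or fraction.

E[payout] = (11/49)·12 + (12/49)·1 + (5/49)·(-9) + (12/49)·5 + (9/49)·194 = 1905/49
Expected profit = 1905/49 − 14 = 1219/49

1219/49 dollars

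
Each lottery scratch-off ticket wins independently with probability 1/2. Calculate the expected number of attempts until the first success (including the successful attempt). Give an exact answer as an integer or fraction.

2

For a geometric distribution, E[trials] = 1/p = 1/(1/2) = 2.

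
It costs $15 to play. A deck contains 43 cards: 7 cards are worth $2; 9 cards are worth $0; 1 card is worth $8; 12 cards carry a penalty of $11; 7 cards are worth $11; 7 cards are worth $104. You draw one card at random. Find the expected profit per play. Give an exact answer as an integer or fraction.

E[payout] = (7/43)·2 + (9/43)·0 + (1/43)·8 + (12/43)·(-11) + (7/43)·11 + (7/43)·104 = 695/43
Expected profit = 695/43 − 15 = 50/43

50/43 dollars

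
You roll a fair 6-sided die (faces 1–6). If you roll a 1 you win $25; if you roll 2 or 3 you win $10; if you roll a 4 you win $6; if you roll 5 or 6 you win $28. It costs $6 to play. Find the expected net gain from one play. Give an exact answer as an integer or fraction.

E[payout] = (1/6)·6 + (1/3)·10 + (1/6)·25 + (1/3)·28 = 107/6
Expected profit = 107/6 − 6 = 71/6

71/6 dollars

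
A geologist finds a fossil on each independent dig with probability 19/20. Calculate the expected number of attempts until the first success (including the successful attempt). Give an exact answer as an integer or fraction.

For a geometric distribution, E[trials] = 1/p = 1/(19/20) = 20/19.

20/19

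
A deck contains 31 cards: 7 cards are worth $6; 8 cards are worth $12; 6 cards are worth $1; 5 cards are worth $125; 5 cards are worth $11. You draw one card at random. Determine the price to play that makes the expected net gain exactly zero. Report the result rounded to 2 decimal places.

E[payout] = (7/31)·6 + (8/31)·12 + (6/31)·1 + (5/31)·125 + (5/31)·11 = 824/31
Fair fee = E[payout] = 824/31 ≈ $26.58

$26.58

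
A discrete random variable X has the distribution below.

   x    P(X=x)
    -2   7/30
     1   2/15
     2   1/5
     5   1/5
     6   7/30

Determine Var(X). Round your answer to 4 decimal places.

9.1822

E[X] = (7/30)·(-2) + (2/15)·1 + (1/5)·2 + (1/5)·5 + (7/30)·6 = 37/15
E[X²] = (7/30)·4 + (2/15)·1 + (1/5)·4 + (1/5)·25 + (7/30)·36 = 229/15
Var(X) = 229/15 − (37/15)² = 2066/225 ≈ 9.1822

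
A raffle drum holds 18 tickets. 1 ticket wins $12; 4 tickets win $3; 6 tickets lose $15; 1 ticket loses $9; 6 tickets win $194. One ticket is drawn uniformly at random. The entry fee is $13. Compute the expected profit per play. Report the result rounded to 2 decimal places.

$47.50

E[payout] = (1/18)·12 + (4/18)·3 + (6/18)·(-15) + (1/18)·(-9) + (6/18)·194 = 121/2
Expected profit = 121/2 − 13 = 95/2 ≈ $47.50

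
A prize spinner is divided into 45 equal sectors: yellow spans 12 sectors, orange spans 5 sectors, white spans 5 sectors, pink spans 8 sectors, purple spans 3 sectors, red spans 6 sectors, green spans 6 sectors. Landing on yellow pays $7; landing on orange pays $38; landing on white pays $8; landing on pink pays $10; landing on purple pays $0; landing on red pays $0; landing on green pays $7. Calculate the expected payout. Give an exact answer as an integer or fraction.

436/45 dollars

E[payout] = (12/45)·7 + (5/45)·38 + (5/45)·8 + (8/45)·10 + (3/45)·0 + (6/45)·0 + (6/45)·7 = 436/45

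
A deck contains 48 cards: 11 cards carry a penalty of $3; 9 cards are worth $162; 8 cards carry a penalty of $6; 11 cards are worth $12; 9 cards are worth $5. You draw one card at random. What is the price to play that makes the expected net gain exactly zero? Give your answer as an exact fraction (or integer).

E[payout] = (11/48)·(-3) + (9/48)·162 + (8/48)·(-6) + (11/48)·12 + (9/48)·5 = 259/8
Fair fee = E[payout] = 259/8

259/8 dollars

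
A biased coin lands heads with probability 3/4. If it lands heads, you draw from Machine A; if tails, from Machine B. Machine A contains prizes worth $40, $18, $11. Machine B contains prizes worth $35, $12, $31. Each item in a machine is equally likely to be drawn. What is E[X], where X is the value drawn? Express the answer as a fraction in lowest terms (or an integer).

95/4 dollars

E[X | Machine A] = (40 + 18 + 11)/3 = 23
E[X | Machine B] = (35 + 12 + 31)/3 = 26
E[X] = (3/4)·23 + (1/4)·26 = 95/4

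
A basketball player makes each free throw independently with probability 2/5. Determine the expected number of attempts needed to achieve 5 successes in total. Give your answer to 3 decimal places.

By linearity (sum of 5 independent geometric waits), E[trials] = 5/p = 5/(2/5) = 25/2.
≈ 12.500

12.500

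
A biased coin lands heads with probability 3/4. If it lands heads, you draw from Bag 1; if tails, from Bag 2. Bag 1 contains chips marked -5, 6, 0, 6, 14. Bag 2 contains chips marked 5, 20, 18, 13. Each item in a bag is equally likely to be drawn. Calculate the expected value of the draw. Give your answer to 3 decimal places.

E[X | Bag 1] = (-5 + 6 + 0 + 6 + 14)/5 = 21/5
E[X | Bag 2] = (5 + 20 + 18 + 13)/4 = 14
E[X] = (3/4)·21/5 + (1/4)·14 = 133/20 ≈ 6.650

6.650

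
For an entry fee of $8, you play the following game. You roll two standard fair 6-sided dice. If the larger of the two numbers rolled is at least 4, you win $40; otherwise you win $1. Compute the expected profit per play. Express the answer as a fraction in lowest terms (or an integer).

E[payout] = (1/4)·1 + (3/4)·40 = 121/4
Expected profit = 121/4 − 8 = 89/4

89/4 dollars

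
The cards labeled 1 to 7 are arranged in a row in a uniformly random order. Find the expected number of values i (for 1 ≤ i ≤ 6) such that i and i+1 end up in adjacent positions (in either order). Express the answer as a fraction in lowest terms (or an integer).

For each i ∈ {1,…,6}, let Xᵢ = 1 if i and i+1 are adjacent. P(Xᵢ=1) = 2·(7−1)!/7! = 2/7.
By linearity, E[ΣXᵢ] = (6)·(2/7) = 12/7.

12/7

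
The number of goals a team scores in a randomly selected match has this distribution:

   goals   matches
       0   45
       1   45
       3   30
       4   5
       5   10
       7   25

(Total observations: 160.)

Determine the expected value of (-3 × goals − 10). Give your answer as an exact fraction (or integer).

Total = 160, so P(goals=0) = 45/160, etc.
E[-3x-10] = (9/32)·(-10) + (9/32)·(-13) + (3/16)·(-19) + (1/32)·(-22) + (1/16)·(-25) + (5/32)·(-31)
     = -137/8

-137/8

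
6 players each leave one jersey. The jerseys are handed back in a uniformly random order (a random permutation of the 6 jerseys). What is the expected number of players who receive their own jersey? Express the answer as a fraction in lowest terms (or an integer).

Let Xᵢ = 1 if person i gets their own jersey. For each i, P(Xᵢ=1) = 1/6.
By linearity of expectation, E[X₁+…+X_6] = 6·(1/6) = 1.

1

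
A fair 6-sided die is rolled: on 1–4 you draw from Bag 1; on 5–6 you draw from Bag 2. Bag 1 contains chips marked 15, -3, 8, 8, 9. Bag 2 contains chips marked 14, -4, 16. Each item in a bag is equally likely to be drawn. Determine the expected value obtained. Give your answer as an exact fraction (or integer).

352/45

E[X | Bag 1] = (15 − 3 + 8 + 8 + 9)/5 = 37/5
E[X | Bag 2] = (14 − 4 + 16)/3 = 26/3
E[X] = (2/3)·37/5 + (1/3)·26/3 = 352/45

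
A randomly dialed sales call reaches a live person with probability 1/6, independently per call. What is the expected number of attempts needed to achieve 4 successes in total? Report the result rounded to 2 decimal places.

24.00

By linearity (sum of 4 independent geometric waits), E[trials] = 4/p = 4/(1/6) = 24.
≈ 24.00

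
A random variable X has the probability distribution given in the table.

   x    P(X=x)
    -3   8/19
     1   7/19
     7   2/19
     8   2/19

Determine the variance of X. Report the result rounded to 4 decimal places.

15.5845

E[X] = (8/19)·(-3) + (7/19)·1 + (2/19)·7 + (2/19)·8 = 13/19
E[X²] = (8/19)·9 + (7/19)·1 + (2/19)·49 + (2/19)·64 = 305/19
Var(X) = 305/19 − (13/19)² = 5626/361 ≈ 15.5845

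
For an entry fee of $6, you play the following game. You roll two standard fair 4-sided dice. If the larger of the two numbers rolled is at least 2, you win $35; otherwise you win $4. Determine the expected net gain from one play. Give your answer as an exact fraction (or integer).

433/16 dollars

E[payout] = (1/16)·4 + (15/16)·35 = 529/16
Expected profit = 529/16 − 6 = 433/16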